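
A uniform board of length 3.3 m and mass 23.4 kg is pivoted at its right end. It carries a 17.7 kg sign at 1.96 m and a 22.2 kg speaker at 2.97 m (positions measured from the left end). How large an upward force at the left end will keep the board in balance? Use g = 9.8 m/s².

About the right end:
Beam weight: 23.4 × 9.8 = 229.3 N down at 1.65 m → arm 1.65 m, τ = 229.3 × 1.65 = 378.3 N·m counterclockwise.
Sign: 17.7 × 9.8 = 173.5 N down at 1.96 m → arm 1.34 m, τ = 173.5 × 1.34 = 232.5 N·m counterclockwise.
Speaker: 22.2 × 9.8 = 217.6 N down at 2.97 m → arm 0.33 m, τ = 217.6 × 0.33 = 71.81 N·m counterclockwise.
Net moment of the loads = 682.6 N·m counterclockwise.
The upward force F acts at the left end, arm 3.3 m, giving F × 3.3 clockwise.
Balancing moments: F × 3.3 = 682.6, giving F = 682.6 / 3.3 = 207 N.

F ≈ 207 N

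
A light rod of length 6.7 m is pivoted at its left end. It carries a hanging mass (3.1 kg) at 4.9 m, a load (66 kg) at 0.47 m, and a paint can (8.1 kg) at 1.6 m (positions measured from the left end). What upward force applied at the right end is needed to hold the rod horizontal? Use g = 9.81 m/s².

F ≈ 86.6 N

Taking torques about the left end:
Hanging mass: 3.1 × 9.81 = 30.41 N down at 4.9 m → arm 4.9 m, τ = 30.41 × 4.9 = 149 N·m clockwise.
Load: 66 × 9.81 = 647.5 N down at 0.47 m → arm 0.47 m, τ = 647.5 × 0.47 = 304.3 N·m clockwise.
Paint can: 8.1 × 9.81 = 79.46 N down at 1.6 m → arm 1.6 m, τ = 79.46 × 1.6 = 127.1 N·m clockwise.
Net moment of the loads = 580.4 N·m clockwise.
The upward force F acts at the right end, arm 6.7 m, giving F × 6.7 counterclockwise.
For rotational equilibrium, F × 6.7 = 580.4, so F = 580.4 / 6.7 = 86.6 N.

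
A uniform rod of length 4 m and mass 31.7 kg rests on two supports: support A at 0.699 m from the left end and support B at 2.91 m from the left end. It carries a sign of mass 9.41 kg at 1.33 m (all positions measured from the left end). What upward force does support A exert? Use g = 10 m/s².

R_A ≈ 198 N

Sum moments about support B (its reaction then has zero moment arm).
Beam weight: 31.7 × 10 = 317 N down at 2 m → arm 0.91 m, τ = 317 × 0.91 = 288.5 N·m counterclockwise.
Sign: 9.41 × 10 = 94.1 N down at 1.33 m → arm 1.58 m, τ = 94.1 × 1.58 = 148.7 N·m counterclockwise.
Net load moment about support B = 437.2 N·m counterclockwise.
Reaction R at support A is upward at 0.699 m, arm 2.211 m → moment R × 2.211 clockwise.
Setting net torque to zero: R × 2.211 = 437.2 → R = 198 N.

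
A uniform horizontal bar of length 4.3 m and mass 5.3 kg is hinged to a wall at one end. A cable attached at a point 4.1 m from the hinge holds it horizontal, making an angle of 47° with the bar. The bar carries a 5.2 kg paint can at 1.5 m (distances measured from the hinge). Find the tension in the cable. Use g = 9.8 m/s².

T ≈ 62.7 N

Choose the hinge as the axis so the unknown hinge reaction has zero arm there.
Beam weight: 5.3 × 9.8 = 51.94 N down at 2.15 m → arm 2.15 m, τ = 51.94 × 2.15 = 111.7 N·m clockwise.
Paint can: 5.2 × 9.8 = 50.96 N down at 1.5 m → arm 1.5 m, τ = 50.96 × 1.5 = 76.44 N·m clockwise.
Total clockwise load moment = 188.1 N·m.
The cable tension T acts at 4.1 m; only its component perpendicular to the bar, T sinθ, produces torque. sin 47° = 0.7314.
Setting net torque to zero: T × 4.1 × 0.7314 = 188.1 → T = 188.1 / 2.999 = 62.7 N.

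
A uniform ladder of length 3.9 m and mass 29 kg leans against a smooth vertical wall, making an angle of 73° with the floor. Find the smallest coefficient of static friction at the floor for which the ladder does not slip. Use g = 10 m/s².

μ_min ≈ 0.153

Choose the foot of the ladder as the axis so the floor normal and friction both act there and drop out.
Ladder weight 29×10 = 290 N acts at 1.95 m along the ladder; its horizontal arm is 1.95·cos73° = 0.5701 m → τ = 165.3 N·m clockwise.
Wall normal N acts horizontally at the top; its moment arm is the height L sinθ = 3.9·sin73° = 3.73 m, counterclockwise.
Balancing moments: N × 3.73 = 165.3, giving N = 44.32 N.
ΣFx = 0 ⇒ f = N_wall = 44.32 N. ΣFy = 0 ⇒ N_floor = 290 N.
μ_min = f / N_floor = 44.32 / 290 = 0.153.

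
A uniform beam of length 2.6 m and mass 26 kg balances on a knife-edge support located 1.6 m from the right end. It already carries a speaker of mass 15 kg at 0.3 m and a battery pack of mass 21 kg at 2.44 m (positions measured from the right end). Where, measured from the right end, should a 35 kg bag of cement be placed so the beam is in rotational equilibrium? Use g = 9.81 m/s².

x ≈ 1.88 m from the right end

Take moments about the knife-edge support (at 1.6 m from the right end).
Beam weight: 26 × 9.81 = 255.1 N down at 1.3 m → arm 0.3 m, τ = 255.1 × 0.3 = 76.53 N·m clockwise.
Speaker: 15 × 9.81 = 147.2 N down at 0.3 m → arm 1.3 m, τ = 147.2 × 1.3 = 191.4 N·m clockwise.
Battery pack: 21 × 9.81 = 206 N down at 2.44 m → arm 0.84 m, τ = 206 × 0.84 = 173 N·m counterclockwise.
Net moment of existing loads = 94.93 N·m clockwise.
The bag of cement weighs 35 × 9.81 = 343.4 N and must supply an equal counterclockwise moment, so its lever arm about the knife-edge support is 94.93 / 343.4 = 0.276 m.
That puts it at 1.6 + 0.276 = 1.88 m from the right end.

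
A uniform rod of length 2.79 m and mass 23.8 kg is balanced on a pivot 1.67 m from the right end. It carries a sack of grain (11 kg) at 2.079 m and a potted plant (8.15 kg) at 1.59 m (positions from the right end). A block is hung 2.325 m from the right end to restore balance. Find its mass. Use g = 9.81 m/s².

Choose the pivot (at 1.67 m from the right end) as the axis so the support reaction has zero arm there.
Beam weight: 23.8 × 9.81 = 233.5 N down at 1.395 m → arm 0.275 m, τ = 233.5 × 0.275 = 64.21 N·m clockwise.
Sack of grain: 11 × 9.81 = 107.9 N down at 2.079 m → arm 0.409 m, τ = 107.9 × 0.409 = 44.13 N·m counterclockwise.
Potted plant: 8.15 × 9.81 = 79.95 N down at 1.59 m → arm 0.08 m, τ = 79.95 × 0.08 = 6.396 N·m clockwise.
Net moment of known loads = 26.48 N·m clockwise.
An unknown mass m at 2.325 m has arm 0.655 m; its moment is m·g·0.655 counterclockwise.
Στ = 0 ⇒ m × 9.81 × 0.655 = 26.48 ⇒ m = 26.48 / (9.81 × 0.655) = 4.12 kg.

m ≈ 4.12 kg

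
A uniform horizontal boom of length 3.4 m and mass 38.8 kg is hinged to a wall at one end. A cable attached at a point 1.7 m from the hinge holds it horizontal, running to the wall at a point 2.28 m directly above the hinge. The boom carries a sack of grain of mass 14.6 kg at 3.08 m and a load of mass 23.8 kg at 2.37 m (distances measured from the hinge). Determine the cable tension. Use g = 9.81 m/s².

T ≈ 1200 N

Take moments about the hinge.
Beam weight: 38.8 × 9.81 = 380.6 N down at 1.7 m → arm 1.7 m, τ = 380.6 × 1.7 = 647 N·m clockwise.
Sack of grain: 14.6 × 9.81 = 143.2 N down at 3.08 m → arm 3.08 m, τ = 143.2 × 3.08 = 441.1 N·m clockwise.
Load: 23.8 × 9.81 = 233.5 N down at 2.37 m → arm 2.37 m, τ = 233.5 × 2.37 = 553.4 N·m clockwise.
Total clockwise load moment = 1642 N·m.
The cable tension T acts at 1.7 m; only its component perpendicular to the boom, T sinθ, produces torque. sinθ = h/√(h²+d²) = 2.28/√(2.28²+1.7²) = 0.8017.
For rotational equilibrium, T × 1.7 × 0.8017 = 1642, so T = 1642 / 1.363 = 1200 N.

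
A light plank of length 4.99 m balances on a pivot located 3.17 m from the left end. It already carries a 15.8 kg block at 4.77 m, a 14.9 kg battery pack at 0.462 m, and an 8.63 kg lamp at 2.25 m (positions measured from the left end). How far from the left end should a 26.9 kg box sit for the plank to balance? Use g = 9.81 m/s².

x ≈ 4.03 m from the left end

Sum moments about the pivot (at 3.17 m from the left end) (the support reaction has zero arm there).
Block: 15.8 × 9.81 = 155 N down at 4.77 m → arm 1.6 m, τ = 155 × 1.6 = 248 N·m clockwise.
Battery pack: 14.9 × 9.81 = 146.2 N down at 0.462 m → arm 2.708 m, τ = 146.2 × 2.708 = 395.9 N·m counterclockwise.
Lamp: 8.63 × 9.81 = 84.66 N down at 2.25 m → arm 0.92 m, τ = 84.66 × 0.92 = 77.89 N·m counterclockwise.
Net moment of existing loads = 225.8 N·m counterclockwise.
The box weighs 26.9 × 9.81 = 263.9 N and must supply an equal clockwise moment, so its lever arm about the pivot is 225.8 / 263.9 = 0.856 m.
That puts it at 3.17 + 0.856 = 4.03 m from the left end.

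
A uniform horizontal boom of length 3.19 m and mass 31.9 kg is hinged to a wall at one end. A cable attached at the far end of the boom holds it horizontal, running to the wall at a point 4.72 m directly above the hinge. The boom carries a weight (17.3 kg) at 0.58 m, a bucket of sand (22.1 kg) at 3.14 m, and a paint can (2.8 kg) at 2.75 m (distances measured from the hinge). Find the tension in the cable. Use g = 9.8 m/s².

Take moments about the hinge.
Beam weight: 31.9 × 9.8 = 312.6 N down at 1.595 m → arm 1.595 m, τ = 312.6 × 1.595 = 498.6 N·m clockwise.
Weight: 17.3 × 9.8 = 169.5 N down at 0.58 m → arm 0.58 m, τ = 169.5 × 0.58 = 98.31 N·m clockwise.
Bucket of sand: 22.1 × 9.8 = 216.6 N down at 3.14 m → arm 3.14 m, τ = 216.6 × 3.14 = 680.1 N·m clockwise.
Paint can: 2.8 × 9.8 = 27.44 N down at 2.75 m → arm 2.75 m, τ = 27.44 × 2.75 = 75.46 N·m clockwise.
Total clockwise load moment = 1352 N·m.
The cable tension T acts at 3.19 m; only its component perpendicular to the boom, T sinθ, produces torque. sinθ = h/√(h²+d²) = 4.72/√(4.72²+3.19²) = 0.8285.
For rotational equilibrium, T × 3.19 × 0.8285 = 1352, so T = 1352 / 2.643 = 512 N.

T ≈ 512 N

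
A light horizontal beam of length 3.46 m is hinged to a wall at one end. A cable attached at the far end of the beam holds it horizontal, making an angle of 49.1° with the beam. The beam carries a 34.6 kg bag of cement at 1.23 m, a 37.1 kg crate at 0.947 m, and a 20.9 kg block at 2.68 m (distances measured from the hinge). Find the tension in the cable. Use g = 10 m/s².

Sum moments about the hinge (the unknown hinge reaction has zero arm there).
Bag of cement: 34.6 × 10 = 346 N down at 1.23 m → arm 1.23 m, τ = 346 × 1.23 = 425.6 N·m clockwise.
Crate: 37.1 × 10 = 371 N down at 0.947 m → arm 0.947 m, τ = 371 × 0.947 = 351.3 N·m clockwise.
Block: 20.9 × 10 = 209 N down at 2.68 m → arm 2.68 m, τ = 209 × 2.68 = 560.1 N·m clockwise.
Total clockwise load moment = 1337 N·m.
The cable tension T acts at 3.46 m; only its component perpendicular to the beam, T sinθ, produces torque. sin 49.1° = 0.7559.
Setting net torque to zero: T × 3.46 × 0.7559 = 1337 → T = 1337 / 2.615 = 511 N.

T ≈ 511 N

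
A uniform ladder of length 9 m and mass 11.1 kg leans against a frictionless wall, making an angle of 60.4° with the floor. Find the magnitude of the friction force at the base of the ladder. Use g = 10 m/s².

Take moments about the foot of the ladder.
Ladder weight 11.1×10 = 111 N acts at 4.5 m along the ladder; its horizontal arm is 4.5·cos60.4° = 2.223 m → τ = 246.8 N·m clockwise.
Wall normal N acts horizontally at the top; its moment arm is the height L sinθ = 9·sin60.4° = 7.825 m, counterclockwise.
Στ = 0 ⇒ N × 7.825 = 246.8 ⇒ N = 31.5 N.
ΣFx = 0: friction at the foot balances the wall's push, so f = N_wall = 31.5 N.

f ≈ 31.5 N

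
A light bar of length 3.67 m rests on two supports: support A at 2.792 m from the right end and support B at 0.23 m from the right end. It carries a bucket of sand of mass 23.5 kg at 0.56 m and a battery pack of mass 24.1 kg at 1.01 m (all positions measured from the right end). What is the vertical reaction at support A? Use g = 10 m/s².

R_A ≈ 104 N

Sum moments about support B (its reaction then has zero moment arm).
Bucket of sand: 23.5 × 10 = 235 N down at 0.56 m → arm 0.33 m, τ = 235 × 0.33 = 77.55 N·m counterclockwise.
Battery pack: 24.1 × 10 = 241 N down at 1.01 m → arm 0.78 m, τ = 241 × 0.78 = 188 N·m counterclockwise.
Net load moment about support B = 265.6 N·m counterclockwise.
Reaction R at support A is upward at 2.792 m, arm 2.562 m → moment R × 2.562 clockwise.
Setting net torque to zero: R × 2.562 = 265.6 → R = 104 N.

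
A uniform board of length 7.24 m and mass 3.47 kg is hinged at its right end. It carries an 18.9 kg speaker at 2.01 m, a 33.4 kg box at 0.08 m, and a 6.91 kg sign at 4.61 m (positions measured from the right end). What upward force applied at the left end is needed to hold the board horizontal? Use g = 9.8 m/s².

F ≈ 115 N

Taking torques about the right end:
Beam weight: 3.47 × 9.8 = 34.01 N down at 3.62 m → arm 3.62 m, τ = 34.01 × 3.62 = 123.1 N·m counterclockwise.
Speaker: 18.9 × 9.8 = 185.2 N down at 2.01 m → arm 2.01 m, τ = 185.2 × 2.01 = 372.3 N·m counterclockwise.
Box: 33.4 × 9.8 = 327.3 N down at 0.08 m → arm 0.08 m, τ = 327.3 × 0.08 = 26.18 N·m counterclockwise.
Sign: 6.91 × 9.8 = 67.72 N down at 4.61 m → arm 4.61 m, τ = 67.72 × 4.61 = 312.2 N·m counterclockwise.
Net moment of the loads = 833.8 N·m counterclockwise.
The upward force F acts at the left end, arm 7.24 m, giving F × 7.24 clockwise.
Balancing moments: F × 7.24 = 833.8, giving F = 833.8 / 7.24 = 115 N.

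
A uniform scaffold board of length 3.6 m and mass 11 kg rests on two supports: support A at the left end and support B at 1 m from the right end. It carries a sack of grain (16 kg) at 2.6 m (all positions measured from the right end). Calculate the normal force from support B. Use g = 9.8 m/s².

Sum moments about support A (its reaction then has zero moment arm).
Beam weight: 11 × 9.8 = 107.8 N down at 1.8 m → arm 1.8 m, τ = 107.8 × 1.8 = 194 N·m clockwise.
Sack of grain: 16 × 9.8 = 156.8 N down at 2.6 m → arm 1 m, τ = 156.8 × 1 = 156.8 N·m clockwise.
Net load moment about support A = 350.8 N·m clockwise.
Reaction R at support B is upward at 1 m, arm 2.6 m → moment R × 2.6 counterclockwise.
Στ = 0 ⇒ R × 2.6 = 350.8 ⇒ R = 135 N.

R_B ≈ 135 N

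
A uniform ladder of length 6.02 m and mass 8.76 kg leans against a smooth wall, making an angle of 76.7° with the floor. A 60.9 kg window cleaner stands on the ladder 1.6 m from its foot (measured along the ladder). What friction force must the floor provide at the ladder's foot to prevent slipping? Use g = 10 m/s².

About the foot of the ladder:
Ladder weight 8.76×10 = 87.6 N acts at 3.01 m along the ladder; its horizontal arm is 3.01·cos76.7° = 0.6924 m → τ = 60.65 N·m clockwise.
Window cleaner: 60.9×10 = 609 N at 1.6 m → arm 0.3681 m → τ = 224.2 N·m clockwise.
Wall normal N acts horizontally at the top; its moment arm is the height L sinθ = 6.02·sin76.7° = 5.859 m, counterclockwise.
Στ = 0 ⇒ N × 5.859 = 284.8 ⇒ N = 48.6 N.
ΣFx = 0: friction at the foot balances the wall's push, so f = N_wall = 48.6 N.

f ≈ 48.6 N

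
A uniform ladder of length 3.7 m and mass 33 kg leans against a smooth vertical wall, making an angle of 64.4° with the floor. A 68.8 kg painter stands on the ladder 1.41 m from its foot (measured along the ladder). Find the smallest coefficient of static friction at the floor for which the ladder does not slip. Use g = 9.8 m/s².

Take moments about the foot of the ladder.
Ladder weight 33×9.8 = 323.4 N acts at 1.85 m along the ladder; its horizontal arm is 1.85·cos64.4° = 0.7994 m → τ = 258.5 N·m clockwise.
Painter: 68.8×9.8 = 674.2 N at 1.41 m → arm 0.6092 m → τ = 410.7 N·m clockwise.
Wall normal N acts horizontally at the top; its moment arm is the height L sinθ = 3.7·sin64.4° = 3.337 m, counterclockwise.
For rotational equilibrium, N × 3.337 = 669.2, so N = 200.5 N.
ΣFx = 0 ⇒ f = N_wall = 200.5 N. ΣFy = 0 ⇒ N_floor = 997.6 N.
μ_min = f / N_floor = 200.5 / 997.6 = 0.201.

μ_min ≈ 0.201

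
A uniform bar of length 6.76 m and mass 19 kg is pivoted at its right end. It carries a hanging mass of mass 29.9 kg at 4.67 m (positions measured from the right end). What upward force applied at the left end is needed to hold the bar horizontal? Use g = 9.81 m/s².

F ≈ 296 N

Take moments about the right end.
Beam weight: 19 × 9.81 = 186.4 N down at 3.38 m → arm 3.38 m, τ = 186.4 × 3.38 = 630 N·m counterclockwise.
Hanging mass: 29.9 × 9.81 = 293.3 N down at 4.67 m → arm 4.67 m, τ = 293.3 × 4.67 = 1370 N·m counterclockwise.
Net moment of the loads = 2000 N·m counterclockwise.
The upward force F acts at the left end, arm 6.76 m, giving F × 6.76 clockwise.
Setting net torque to zero: F × 6.76 = 2000 → F = 2000 / 6.76 = 296 N.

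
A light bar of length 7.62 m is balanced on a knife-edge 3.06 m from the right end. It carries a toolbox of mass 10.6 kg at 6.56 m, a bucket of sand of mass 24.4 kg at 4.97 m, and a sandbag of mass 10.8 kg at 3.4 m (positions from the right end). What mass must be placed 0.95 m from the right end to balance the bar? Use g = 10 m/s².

m ≈ 41.4 kg

Take moments about the knife-edge (at 3.06 m from the right end).
Toolbox: 10.6 × 10 = 106 N down at 6.56 m → arm 3.5 m, τ = 106 × 3.5 = 371 N·m counterclockwise.
Bucket of sand: 24.4 × 10 = 244 N down at 4.97 m → arm 1.91 m, τ = 244 × 1.91 = 466 N·m counterclockwise.
Sandbag: 10.8 × 10 = 108 N down at 3.4 m → arm 0.34 m, τ = 108 × 0.34 = 36.72 N·m counterclockwise.
Net moment of known loads = 873.7 N·m counterclockwise.
An unknown mass m at 0.95 m has arm 2.11 m; its moment is m·g·2.11 clockwise.
Setting net torque to zero: m × 10 × 2.11 = 873.7 → m = 873.7 / (10 × 2.11) = 41.4 kg.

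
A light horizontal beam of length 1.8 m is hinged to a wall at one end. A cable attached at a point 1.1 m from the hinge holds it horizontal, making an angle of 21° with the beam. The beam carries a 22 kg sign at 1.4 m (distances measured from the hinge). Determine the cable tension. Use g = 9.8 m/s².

Sum moments about the hinge (the unknown hinge reaction has zero arm there).
Sign: 22 × 9.8 = 215.6 N down at 1.4 m → arm 1.4 m, τ = 215.6 × 1.4 = 301.8 N·m clockwise.
Total clockwise load moment = 301.8 N·m.
The cable tension T acts at 1.1 m; only its component perpendicular to the beam, T sinθ, produces torque. sin 21° = 0.3584.
For rotational equilibrium, T × 1.1 × 0.3584 = 301.8, so T = 301.8 / 0.3942 = 766 N.

T ≈ 766 N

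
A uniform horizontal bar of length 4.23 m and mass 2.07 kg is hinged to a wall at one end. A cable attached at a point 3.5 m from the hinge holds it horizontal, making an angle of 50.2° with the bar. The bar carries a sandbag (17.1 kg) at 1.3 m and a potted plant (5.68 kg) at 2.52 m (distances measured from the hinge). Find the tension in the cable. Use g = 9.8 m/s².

About the hinge:
Beam weight: 2.07 × 9.8 = 20.29 N down at 2.115 m → arm 2.115 m, τ = 20.29 × 2.115 = 42.91 N·m clockwise.
Sandbag: 17.1 × 9.8 = 167.6 N down at 1.3 m → arm 1.3 m, τ = 167.6 × 1.3 = 217.9 N·m clockwise.
Potted plant: 5.68 × 9.8 = 55.66 N down at 2.52 m → arm 2.52 m, τ = 55.66 × 2.52 = 140.3 N·m clockwise.
Total clockwise load moment = 401.1 N·m.
The cable tension T acts at 3.5 m; only its component perpendicular to the bar, T sinθ, produces torque. sin 50.2° = 0.7683.
Setting net torque to zero: T × 3.5 × 0.7683 = 401.1 → T = 401.1 / 2.689 = 149 N.

T ≈ 149 N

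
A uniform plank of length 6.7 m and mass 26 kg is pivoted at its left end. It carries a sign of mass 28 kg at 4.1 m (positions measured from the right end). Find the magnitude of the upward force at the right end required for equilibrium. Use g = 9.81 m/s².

About the left end:
Beam weight: 26 × 9.81 = 255.1 N down at 3.35 m → arm 3.35 m, τ = 255.1 × 3.35 = 854.6 N·m clockwise.
Sign: 28 × 9.81 = 274.7 N down at 4.1 m → arm 2.6 m, τ = 274.7 × 2.6 = 714.2 N·m clockwise.
Net moment of the loads = 1569 N·m clockwise.
The upward force F acts at the right end, arm 6.7 m, giving F × 6.7 counterclockwise.
For rotational equilibrium, F × 6.7 = 1569, so F = 1569 / 6.7 = 234 N.

F ≈ 234 N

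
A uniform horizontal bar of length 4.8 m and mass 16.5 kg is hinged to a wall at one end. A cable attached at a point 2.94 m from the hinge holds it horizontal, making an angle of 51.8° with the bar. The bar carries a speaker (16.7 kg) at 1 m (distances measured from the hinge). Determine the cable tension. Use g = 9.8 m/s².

Take moments about the hinge.
Beam weight: 16.5 × 9.8 = 161.7 N down at 2.4 m → arm 2.4 m, τ = 161.7 × 2.4 = 388.1 N·m clockwise.
Speaker: 16.7 × 9.8 = 163.7 N down at 1 m → arm 1 m, τ = 163.7 × 1 = 163.7 N·m clockwise.
Total clockwise load moment = 551.8 N·m.
The cable tension T acts at 2.94 m; only its component perpendicular to the bar, T sinθ, produces torque. sin 51.8° = 0.7859.
Στ = 0 ⇒ T × 2.94 × 0.7859 = 551.8 ⇒ T = 551.8 / 2.311 = 239 N.

T ≈ 239 N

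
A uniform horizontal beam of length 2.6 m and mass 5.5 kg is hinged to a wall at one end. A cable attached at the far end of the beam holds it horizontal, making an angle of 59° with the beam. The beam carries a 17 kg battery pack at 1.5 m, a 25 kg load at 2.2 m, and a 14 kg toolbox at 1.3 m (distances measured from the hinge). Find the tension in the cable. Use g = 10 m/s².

About the hinge:
Beam weight: 5.5 × 10 = 55 N down at 1.3 m → arm 1.3 m, τ = 55 × 1.3 = 71.5 N·m clockwise.
Battery pack: 17 × 10 = 170 N down at 1.5 m → arm 1.5 m, τ = 170 × 1.5 = 255 N·m clockwise.
Load: 25 × 10 = 250 N down at 2.2 m → arm 2.2 m, τ = 250 × 2.2 = 550 N·m clockwise.
Toolbox: 14 × 10 = 140 N down at 1.3 m → arm 1.3 m, τ = 140 × 1.3 = 182 N·m clockwise.
Total clockwise load moment = 1058 N·m.
The cable tension T acts at 2.6 m; only its component perpendicular to the beam, T sinθ, produces torque. sin 59° = 0.8572.
Setting net torque to zero: T × 2.6 × 0.8572 = 1058 → T = 1058 / 2.229 = 475 N.

T ≈ 475 N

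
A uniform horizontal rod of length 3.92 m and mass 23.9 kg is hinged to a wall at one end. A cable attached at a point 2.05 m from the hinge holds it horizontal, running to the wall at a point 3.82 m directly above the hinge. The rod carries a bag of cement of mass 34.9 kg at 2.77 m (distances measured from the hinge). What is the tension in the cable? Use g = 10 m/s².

Taking torques about the hinge:
Beam weight: 23.9 × 10 = 239 N down at 1.96 m → arm 1.96 m, τ = 239 × 1.96 = 468.4 N·m clockwise.
Bag of cement: 34.9 × 10 = 349 N down at 2.77 m → arm 2.77 m, τ = 349 × 2.77 = 966.7 N·m clockwise.
Total clockwise load moment = 1435 N·m.
The cable tension T acts at 2.05 m; only its component perpendicular to the rod, T sinθ, produces torque. sinθ = h/√(h²+d²) = 3.82/√(3.82²+2.05²) = 0.8811.
Setting net torque to zero: T × 2.05 × 0.8811 = 1435 → T = 1435 / 1.806 = 795 N.

T ≈ 795 N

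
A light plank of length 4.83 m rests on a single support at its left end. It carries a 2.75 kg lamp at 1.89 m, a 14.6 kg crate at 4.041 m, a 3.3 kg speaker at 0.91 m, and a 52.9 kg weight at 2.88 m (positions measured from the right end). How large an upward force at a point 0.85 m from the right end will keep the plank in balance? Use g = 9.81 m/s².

F ≈ 334 N

Sum moments about the left end (the unknown pivot reaction has zero arm there).
Lamp: 2.75 × 9.81 = 26.98 N down at 1.89 m → arm 2.94 m, τ = 26.98 × 2.94 = 79.32 N·m clockwise.
Crate: 14.6 × 9.81 = 143.2 N down at 4.041 m → arm 0.789 m, τ = 143.2 × 0.789 = 113 N·m clockwise.
Speaker: 3.3 × 9.81 = 32.37 N down at 0.91 m → arm 3.92 m, τ = 32.37 × 3.92 = 126.9 N·m clockwise.
Weight: 52.9 × 9.81 = 518.9 N down at 2.88 m → arm 1.95 m, τ = 518.9 × 1.95 = 1012 N·m clockwise.
Net moment of the loads = 1331 N·m clockwise.
The upward force F acts at a point 0.85 m from the right end, arm 3.98 m, giving F × 3.98 counterclockwise.
Στ = 0 ⇒ F × 3.98 = 1331 ⇒ F = 1331 / 3.98 = 334 N.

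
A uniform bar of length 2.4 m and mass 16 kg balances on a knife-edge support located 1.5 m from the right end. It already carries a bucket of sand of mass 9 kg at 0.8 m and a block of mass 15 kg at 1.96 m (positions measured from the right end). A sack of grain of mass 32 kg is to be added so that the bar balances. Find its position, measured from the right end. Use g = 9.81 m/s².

About the knife-edge support (at 1.5 m from the right end):
Beam weight: 16 × 9.81 = 157 N down at 1.2 m → arm 0.3 m, τ = 157 × 0.3 = 47.1 N·m clockwise.
Bucket of sand: 9 × 9.81 = 88.29 N down at 0.8 m → arm 0.7 m, τ = 88.29 × 0.7 = 61.8 N·m clockwise.
Block: 15 × 9.81 = 147.2 N down at 1.96 m → arm 0.46 m, τ = 147.2 × 0.46 = 67.71 N·m counterclockwise.
Net moment of existing loads = 41.19 N·m clockwise.
The sack of grain weighs 32 × 9.81 = 313.9 N and must supply an equal counterclockwise moment, so its lever arm about the knife-edge support is 41.19 / 313.9 = 0.131 m.
That puts it at 1.5 + 0.131 = 1.63 m from the right end.

x ≈ 1.63 m from the right end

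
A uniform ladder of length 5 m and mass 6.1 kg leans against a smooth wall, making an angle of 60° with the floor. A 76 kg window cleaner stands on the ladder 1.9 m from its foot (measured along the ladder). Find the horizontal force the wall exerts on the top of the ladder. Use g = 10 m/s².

Choose the foot of the ladder as the axis so the floor normal and friction both act there and drop out.
Ladder weight 6.1×10 = 61 N acts at 2.5 m along the ladder; its horizontal arm is 2.5·cos60° = 1.25 m → τ = 76.25 N·m clockwise.
Window cleaner: 76×10 = 760 N at 1.9 m → arm 0.95 m → τ = 722 N·m clockwise.
Wall normal N acts horizontally at the top; its moment arm is the height L sinθ = 5·sin60° = 4.33 m, counterclockwise.
Setting net torque to zero: N × 4.33 = 798.2 → N = 184 N.

N_wall ≈ 184 N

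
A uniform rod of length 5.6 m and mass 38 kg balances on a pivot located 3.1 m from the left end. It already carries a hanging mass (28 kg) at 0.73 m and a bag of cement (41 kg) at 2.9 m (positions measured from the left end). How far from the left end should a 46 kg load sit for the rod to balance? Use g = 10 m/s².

Taking torques about the pivot (at 3.1 m from the left end):
Beam weight: 38 × 10 = 380 N down at 2.8 m → arm 0.3 m, τ = 380 × 0.3 = 114 N·m counterclockwise.
Hanging mass: 28 × 10 = 280 N down at 0.73 m → arm 2.37 m, τ = 280 × 2.37 = 663.6 N·m counterclockwise.
Bag of cement: 41 × 10 = 410 N down at 2.9 m → arm 0.2 m, τ = 410 × 0.2 = 82 N·m counterclockwise.
Net moment of existing loads = 859.6 N·m counterclockwise.
The load weighs 46 × 10 = 460 N and must supply an equal clockwise moment, so its lever arm about the pivot is 859.6 / 460 = 1.87 m.
That puts it at 3.1 + 1.87 = 4.97 m from the left end.

x ≈ 4.97 m from the left end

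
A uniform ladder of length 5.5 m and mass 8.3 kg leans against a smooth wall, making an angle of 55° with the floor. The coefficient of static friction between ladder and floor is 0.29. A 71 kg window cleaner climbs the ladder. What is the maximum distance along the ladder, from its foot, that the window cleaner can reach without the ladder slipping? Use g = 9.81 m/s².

Taking torques about the foot of the ladder:
Ladder weight 8.3×9.81 = 81.42 N acts at 2.75 m along the ladder; its horizontal arm is 2.75·cos55° = 1.577 m → τ = 128.4 N·m clockwise.
Window cleaner weight 71×9.81 = 696.5 N at distance d → arm d·cos55° → τ = 696.5·d·0.5736 clockwise.
Wall normal N at the top has arm L sinθ = 4.505 m counterclockwise, so Στ = 0 gives N·4.505 = 128.4 + 399.5·d.
ΣFy = 0 ⇒ N_floor = 777.9 N, so the maximum friction is μ_s·N_floor = 0.29×777.9 = 225.6 N. ΣFx = 0 ⇒ N_wall = f, so at the slipping point N = 225.6 N.
Substituting: 225.6×4.505 = 128.4 + 399.5·d ⇒ d = (1016 − 128.4) / 399.5 = 2.22 m.

d ≈ 2.22 m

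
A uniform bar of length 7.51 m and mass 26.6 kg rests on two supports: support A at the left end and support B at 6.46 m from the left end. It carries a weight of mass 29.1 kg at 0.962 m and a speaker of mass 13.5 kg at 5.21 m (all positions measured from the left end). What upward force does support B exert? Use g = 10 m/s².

R_B ≈ 307 N

Sum moments about support A (its reaction then has zero moment arm).
Beam weight: 26.6 × 10 = 266 N down at 3.755 m → arm 3.755 m, τ = 266 × 3.755 = 998.8 N·m clockwise.
Weight: 29.1 × 10 = 291 N down at 0.962 m → arm 0.962 m, τ = 291 × 0.962 = 279.9 N·m clockwise.
Speaker: 13.5 × 10 = 135 N down at 5.21 m → arm 5.21 m, τ = 135 × 5.21 = 703.4 N·m clockwise.
Net load moment about support A = 1982 N·m clockwise.
Reaction R at support B is upward at 6.46 m, arm 6.46 m → moment R × 6.46 counterclockwise.
Balancing moments: R × 6.46 = 1982, giving R = 307 N.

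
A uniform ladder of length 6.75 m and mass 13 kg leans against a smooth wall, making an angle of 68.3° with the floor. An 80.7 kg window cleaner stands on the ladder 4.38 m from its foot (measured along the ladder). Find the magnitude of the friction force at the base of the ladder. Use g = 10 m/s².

f ≈ 234 N

Take moments about the foot of the ladder.
Ladder weight 13×10 = 130 N acts at 3.375 m along the ladder; its horizontal arm is 3.375·cos68.3° = 1.248 m → τ = 162.2 N·m clockwise.
Window cleaner: 80.7×10 = 807 N at 4.38 m → arm 1.619 m → τ = 1307 N·m clockwise.
Wall normal N acts horizontally at the top; its moment arm is the height L sinθ = 6.75·sin68.3° = 6.272 m, counterclockwise.
Balancing moments: N × 6.272 = 1469, giving N = 234 N.
ΣFx = 0: friction at the foot balances the wall's push, so f = N_wall = 234 N.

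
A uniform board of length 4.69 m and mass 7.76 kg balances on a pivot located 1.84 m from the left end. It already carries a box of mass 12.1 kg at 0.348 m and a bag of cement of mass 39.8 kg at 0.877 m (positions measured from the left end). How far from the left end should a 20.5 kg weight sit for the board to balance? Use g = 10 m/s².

x ≈ 4.4 m from the left end

About the pivot (at 1.84 m from the left end):
Beam weight: 7.76 × 10 = 77.6 N down at 2.345 m → arm 0.505 m, τ = 77.6 × 0.505 = 39.19 N·m clockwise.
Box: 12.1 × 10 = 121 N down at 0.348 m → arm 1.492 m, τ = 121 × 1.492 = 180.5 N·m counterclockwise.
Bag of cement: 39.8 × 10 = 398 N down at 0.877 m → arm 0.963 m, τ = 398 × 0.963 = 383.3 N·m counterclockwise.
Net moment of existing loads = 524.6 N·m counterclockwise.
The weight weighs 20.5 × 10 = 205 N and must supply an equal clockwise moment, so its lever arm about the pivot is 524.6 / 205 = 2.56 m.
That puts it at 1.84 + 2.56 = 4.4 m from the left end.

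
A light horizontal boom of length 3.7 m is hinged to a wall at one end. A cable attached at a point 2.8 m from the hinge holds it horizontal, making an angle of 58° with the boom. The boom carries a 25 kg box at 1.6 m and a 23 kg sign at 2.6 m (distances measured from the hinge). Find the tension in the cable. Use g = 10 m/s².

Sum moments about the hinge (the unknown hinge reaction has zero arm there).
Box: 25 × 10 = 250 N down at 1.6 m → arm 1.6 m, τ = 250 × 1.6 = 400 N·m clockwise.
Sign: 23 × 10 = 230 N down at 2.6 m → arm 2.6 m, τ = 230 × 2.6 = 598 N·m clockwise.
Total clockwise load moment = 998 N·m.
The cable tension T acts at 2.8 m; only its component perpendicular to the boom, T sinθ, produces torque. sin 58° = 0.848.
Balancing moments: T × 2.8 × 0.848 = 998, giving T = 998 / 2.374 = 420 N.

T ≈ 420 N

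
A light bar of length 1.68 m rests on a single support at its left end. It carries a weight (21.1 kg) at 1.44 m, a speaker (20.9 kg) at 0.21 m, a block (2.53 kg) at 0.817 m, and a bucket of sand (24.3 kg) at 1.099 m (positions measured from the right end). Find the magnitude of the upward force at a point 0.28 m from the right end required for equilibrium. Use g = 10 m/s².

Taking torques about the left end:
Weight: 21.1 × 10 = 211 N down at 1.44 m → arm 0.24 m, τ = 211 × 0.24 = 50.64 N·m clockwise.
Speaker: 20.9 × 10 = 209 N down at 0.21 m → arm 1.47 m, τ = 209 × 1.47 = 307.2 N·m clockwise.
Block: 2.53 × 10 = 25.3 N down at 0.817 m → arm 0.863 m, τ = 25.3 × 0.863 = 21.83 N·m clockwise.
Bucket of sand: 24.3 × 10 = 243 N down at 1.099 m → arm 0.581 m, τ = 243 × 0.581 = 141.2 N·m clockwise.
Net moment of the loads = 520.9 N·m clockwise.
The upward force F acts at a point 0.28 m from the right end, arm 1.4 m, giving F × 1.4 counterclockwise.
Balancing moments: F × 1.4 = 520.9, giving F = 520.9 / 1.4 = 372 N.

F ≈ 372 N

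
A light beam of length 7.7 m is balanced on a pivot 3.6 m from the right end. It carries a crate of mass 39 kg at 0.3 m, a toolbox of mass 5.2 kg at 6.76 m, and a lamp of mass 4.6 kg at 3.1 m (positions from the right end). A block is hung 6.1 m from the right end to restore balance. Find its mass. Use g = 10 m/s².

m ≈ 45.8 kg

Sum moments about the pivot (at 3.6 m from the right end) (the support reaction has zero arm there).
Crate: 39 × 10 = 390 N down at 0.3 m → arm 3.3 m, τ = 390 × 3.3 = 1287 N·m clockwise.
Toolbox: 5.2 × 10 = 52 N down at 6.76 m → arm 3.16 m, τ = 52 × 3.16 = 164.3 N·m counterclockwise.
Lamp: 4.6 × 10 = 46 N down at 3.1 m → arm 0.5 m, τ = 46 × 0.5 = 23 N·m clockwise.
Net moment of known loads = 1146 N·m clockwise.
An unknown mass m at 6.1 m has arm 2.5 m; its moment is m·g·2.5 counterclockwise.
Στ = 0 ⇒ m × 10 × 2.5 = 1146 ⇒ m = 1146 / (10 × 2.5) = 45.8 kg.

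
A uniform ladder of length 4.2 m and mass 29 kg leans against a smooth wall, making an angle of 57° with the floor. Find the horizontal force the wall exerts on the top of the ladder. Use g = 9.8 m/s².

Choose the foot of the ladder as the axis so the floor normal and friction both act there and drop out.
Ladder weight 29×9.8 = 284.2 N acts at 2.1 m along the ladder; its horizontal arm is 2.1·cos57° = 1.144 m → τ = 325.1 N·m clockwise.
Wall normal N acts horizontally at the top; its moment arm is the height L sinθ = 4.2·sin57° = 3.522 m, counterclockwise.
Στ = 0 ⇒ N × 3.522 = 325.1 ⇒ N = 92.3 N.

N_wall ≈ 92.3 N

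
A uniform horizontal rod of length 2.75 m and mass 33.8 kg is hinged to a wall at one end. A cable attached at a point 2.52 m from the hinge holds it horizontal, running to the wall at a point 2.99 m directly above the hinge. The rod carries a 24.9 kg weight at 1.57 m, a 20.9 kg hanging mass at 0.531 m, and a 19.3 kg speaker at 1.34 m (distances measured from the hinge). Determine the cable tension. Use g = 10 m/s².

Taking torques about the hinge:
Beam weight: 33.8 × 10 = 338 N down at 1.375 m → arm 1.375 m, τ = 338 × 1.375 = 464.8 N·m clockwise.
Weight: 24.9 × 10 = 249 N down at 1.57 m → arm 1.57 m, τ = 249 × 1.57 = 390.9 N·m clockwise.
Hanging mass: 20.9 × 10 = 209 N down at 0.531 m → arm 0.531 m, τ = 209 × 0.531 = 111 N·m clockwise.
Speaker: 19.3 × 10 = 193 N down at 1.34 m → arm 1.34 m, τ = 193 × 1.34 = 258.6 N·m clockwise.
Total clockwise load moment = 1225 N·m.
The cable tension T acts at 2.52 m; only its component perpendicular to the rod, T sinθ, produces torque. sinθ = h/√(h²+d²) = 2.99/√(2.99²+2.52²) = 0.7646.
Setting net torque to zero: T × 2.52 × 0.7646 = 1225 → T = 1225 / 1.927 = 636 N.

T ≈ 636 N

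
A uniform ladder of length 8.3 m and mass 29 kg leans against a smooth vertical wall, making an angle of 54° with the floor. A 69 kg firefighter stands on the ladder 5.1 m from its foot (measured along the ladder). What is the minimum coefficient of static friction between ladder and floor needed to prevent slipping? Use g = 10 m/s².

Taking torques about the foot of the ladder:
Ladder weight 29×10 = 290 N acts at 4.15 m along the ladder; its horizontal arm is 4.15·cos54° = 2.439 m → τ = 707.3 N·m clockwise.
Firefighter: 69×10 = 690 N at 5.1 m → arm 2.998 m → τ = 2069 N·m clockwise.
Wall normal N acts horizontally at the top; its moment arm is the height L sinθ = 8.3·sin54° = 6.715 m, counterclockwise.
Στ = 0 ⇒ N × 6.715 = 2776 ⇒ N = 413.4 N.
ΣFx = 0 ⇒ f = N_wall = 413.4 N. ΣFy = 0 ⇒ N_floor = 980 N.
μ_min = f / N_floor = 413.4 / 980 = 0.422.

μ_min ≈ 0.422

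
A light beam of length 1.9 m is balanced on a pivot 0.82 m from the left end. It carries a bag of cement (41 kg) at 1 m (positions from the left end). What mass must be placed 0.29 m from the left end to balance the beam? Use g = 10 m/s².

About the pivot (at 0.82 m from the left end):
Bag of cement: 41 × 10 = 410 N down at 1 m → arm 0.18 m, τ = 410 × 0.18 = 73.8 N·m clockwise.
Net moment of known loads = 73.8 N·m clockwise.
An unknown mass m at 0.29 m has arm 0.53 m; its moment is m·g·0.53 counterclockwise.
Setting net torque to zero: m × 10 × 0.53 = 73.8 → m = 73.8 / (10 × 0.53) = 13.9 kg.

m ≈ 13.9 kg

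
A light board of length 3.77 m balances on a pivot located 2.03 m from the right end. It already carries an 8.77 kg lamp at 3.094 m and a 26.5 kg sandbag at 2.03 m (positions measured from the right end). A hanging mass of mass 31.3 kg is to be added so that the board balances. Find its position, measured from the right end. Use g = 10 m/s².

Choose the pivot (at 2.03 m from the right end) as the axis so the support reaction has zero arm there.
Lamp: 8.77 × 10 = 87.7 N down at 3.094 m → arm 1.064 m, τ = 87.7 × 1.064 = 93.31 N·m counterclockwise.
Sandbag: acts at the pivot, moment arm 0 → no torque.
Net moment of existing loads = 93.31 N·m counterclockwise.
The hanging mass weighs 31.3 × 10 = 313 N and must supply an equal clockwise moment, so its lever arm about the pivot is 93.31 / 313 = 0.298 m.
That puts it at 2.03 − 0.298 = 1.73 m from the right end.

x ≈ 1.73 m from the right end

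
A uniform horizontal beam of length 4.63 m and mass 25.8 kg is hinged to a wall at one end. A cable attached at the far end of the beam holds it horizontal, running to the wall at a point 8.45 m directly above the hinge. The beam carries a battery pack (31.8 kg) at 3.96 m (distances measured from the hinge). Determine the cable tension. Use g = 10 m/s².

Take moments about the hinge.
Beam weight: 25.8 × 10 = 258 N down at 2.315 m → arm 2.315 m, τ = 258 × 2.315 = 597.3 N·m clockwise.
Battery pack: 31.8 × 10 = 318 N down at 3.96 m → arm 3.96 m, τ = 318 × 3.96 = 1259 N·m clockwise.
Total clockwise load moment = 1856 N·m.
The cable tension T acts at 4.63 m; only its component perpendicular to the beam, T sinθ, produces torque. sinθ = h/√(h²+d²) = 8.45/√(8.45²+4.63²) = 0.877.
Balancing moments: T × 4.63 × 0.877 = 1856, giving T = 1856 / 4.061 = 457 N.

T ≈ 457 N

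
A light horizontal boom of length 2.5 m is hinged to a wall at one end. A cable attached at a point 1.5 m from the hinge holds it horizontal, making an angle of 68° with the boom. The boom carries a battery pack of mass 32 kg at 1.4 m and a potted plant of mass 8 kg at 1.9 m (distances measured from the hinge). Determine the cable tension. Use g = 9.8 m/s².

T ≈ 423 N

Taking torques about the hinge:
Battery pack: 32 × 9.8 = 313.6 N down at 1.4 m → arm 1.4 m, τ = 313.6 × 1.4 = 439 N·m clockwise.
Potted plant: 8 × 9.8 = 78.4 N down at 1.9 m → arm 1.9 m, τ = 78.4 × 1.9 = 149 N·m clockwise.
Total clockwise load moment = 588 N·m.
The cable tension T acts at 1.5 m; only its component perpendicular to the boom, T sinθ, produces torque. sin 68° = 0.9272.
Setting net torque to zero: T × 1.5 × 0.9272 = 588 → T = 588 / 1.391 = 423 N.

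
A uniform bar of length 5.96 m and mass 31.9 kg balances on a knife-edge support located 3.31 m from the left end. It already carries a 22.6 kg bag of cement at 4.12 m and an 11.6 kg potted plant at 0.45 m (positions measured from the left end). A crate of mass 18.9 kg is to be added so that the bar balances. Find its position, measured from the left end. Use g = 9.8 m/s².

About the knife-edge support (at 3.31 m from the left end):
Beam weight: 31.9 × 9.8 = 312.6 N down at 2.98 m → arm 0.33 m, τ = 312.6 × 0.33 = 103.2 N·m counterclockwise.
Bag of cement: 22.6 × 9.8 = 221.5 N down at 4.12 m → arm 0.81 m, τ = 221.5 × 0.81 = 179.4 N·m clockwise.
Potted plant: 11.6 × 9.8 = 113.7 N down at 0.45 m → arm 2.86 m, τ = 113.7 × 2.86 = 325.2 N·m counterclockwise.
Net moment of existing loads = 249 N·m counterclockwise.
The crate weighs 18.9 × 9.8 = 185.2 N and must supply an equal clockwise moment, so its lever arm about the knife-edge support is 249 / 185.2 = 1.34 m.
That puts it at 3.31 + 1.34 = 4.65 m from the left end.

x ≈ 4.65 m from the left end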